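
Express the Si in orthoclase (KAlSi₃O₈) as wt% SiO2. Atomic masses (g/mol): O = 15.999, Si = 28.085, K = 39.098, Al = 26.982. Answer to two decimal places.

M(KAlSi₃O₈) = 278.327 g/mol; M(SiO2) = 60.083 g/mol.
Moles SiO2 per formula unit = 3 Si ÷ 1 = 3.0000.
SiO2 fraction = (3.0000 × 60.083) / 278.327 = 180.249/278.327 = 0.6476.

64.76 wt%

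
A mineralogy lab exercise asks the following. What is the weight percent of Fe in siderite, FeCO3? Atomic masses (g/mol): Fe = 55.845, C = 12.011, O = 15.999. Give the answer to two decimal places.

48.20 weight percent

M(FeCO3) = 115.853 g/mol.
Fe contributes 1 × 55.845 = 55.845 g per mole.
55.845/115.853 = 0.4820 → 48.20%.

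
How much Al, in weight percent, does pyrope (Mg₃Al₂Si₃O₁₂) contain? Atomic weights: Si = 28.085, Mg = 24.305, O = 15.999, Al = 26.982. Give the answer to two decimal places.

13.39 weight percent

M(Mg₃Al₂Si₃O₁₂) = 403.122 g/mol.
Al contributes 2 × 26.982 = 53.964 g per mole.
53.964/403.122 = 0.1339 → 13.39%.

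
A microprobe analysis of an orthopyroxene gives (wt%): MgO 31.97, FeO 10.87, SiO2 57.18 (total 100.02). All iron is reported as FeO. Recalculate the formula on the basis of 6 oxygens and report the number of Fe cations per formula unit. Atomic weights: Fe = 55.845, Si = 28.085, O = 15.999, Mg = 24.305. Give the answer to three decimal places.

0.319 Fe apfu

MgO (M=40.304): mol = 0.79322; Mg = 0.79322, O = 0.79322.
FeO (M=71.844): mol = 0.15130; Fe = 0.15130, O = 0.15130.
SiO2 (M=60.083): mol = 0.95168; Si = 0.95168, O = 1.90336.
ΣO = 2.84788; factor = 6/ΣO = 2.10683.
Fe apfu = 0.15130 × 2.10683 = 0.319.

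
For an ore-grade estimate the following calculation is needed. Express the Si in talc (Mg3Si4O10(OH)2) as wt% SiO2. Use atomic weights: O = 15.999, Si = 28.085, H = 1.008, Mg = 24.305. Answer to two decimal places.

63.37 wt%

Formula mass = 379.259 g/mol.
4 Si → 4.0000 mol SiO2 per formula unit; M(SiO2) = 60.083, so SiO2 mass = 240.332 g.
240.332/379.259 × 100 = 63.37 wt%.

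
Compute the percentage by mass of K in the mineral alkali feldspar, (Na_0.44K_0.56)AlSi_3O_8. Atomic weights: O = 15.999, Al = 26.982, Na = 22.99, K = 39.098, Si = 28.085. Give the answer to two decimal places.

8.07 wt%

Molar mass of (Na_0.44K_0.56)AlSi_3O_8: 0.44*22.99 + 0.56*39.098 + 1*26.982 + 3*28.085 + 8*15.999 = 271.239 g/mol.
Mass of K per formula unit: 0.56 × 39.098 = 21.895 g.
Weight fraction K = 21.895 / 271.239 = 0.0807.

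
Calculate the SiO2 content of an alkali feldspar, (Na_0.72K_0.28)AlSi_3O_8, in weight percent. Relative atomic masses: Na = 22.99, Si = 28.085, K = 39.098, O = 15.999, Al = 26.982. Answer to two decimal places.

67.58 wt%

Formula mass = 266.729 g/mol.
3 Si → 3.0000 mol SiO2 per formula unit; M(SiO2) = 60.083, so SiO2 mass = 180.249 g.
180.249/266.729 × 100 = 67.58 wt%.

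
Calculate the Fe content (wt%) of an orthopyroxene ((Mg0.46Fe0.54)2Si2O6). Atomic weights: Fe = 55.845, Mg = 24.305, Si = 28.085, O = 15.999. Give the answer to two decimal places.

Molar mass of (Mg0.46Fe0.54)2Si2O6: 0.92×24.305 + 1.08×55.845 + 2×28.085 + 6×15.999 = 234.837 g/mol.
Mass of Fe per formula unit: 1.08 × 55.845 = 60.313 g.
Weight fraction Fe = 60.313 / 234.837 = 0.2568.

25.68 wt%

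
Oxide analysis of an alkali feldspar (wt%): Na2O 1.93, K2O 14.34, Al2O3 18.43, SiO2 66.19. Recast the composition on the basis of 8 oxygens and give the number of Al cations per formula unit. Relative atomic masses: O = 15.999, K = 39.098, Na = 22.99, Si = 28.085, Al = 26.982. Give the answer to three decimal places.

0.987 Al apfu

1.93 wt% Na2O ÷ 61.979 g/mol = 0.03114 mol, giving 0.06228 Na and 0.03114 O.
14.34 wt% K2O ÷ 94.195 g/mol = 0.15224 mol, giving 0.30448 K and 0.15224 O.
18.43 wt% Al2O3 ÷ 101.961 g/mol = 0.18076 mol, giving 0.36152 Al and 0.54228 O.
66.19 wt% SiO2 ÷ 60.083 g/mol = 1.10164 mol, giving 1.10164 Si and 2.20328 O.
Oxygen sums to 2.92894; scaling by 8/2.92894 = 2.73136 puts the formula on 8 O.
Al: 0.36152 × 2.73136 = 0.987 atoms per formula unit.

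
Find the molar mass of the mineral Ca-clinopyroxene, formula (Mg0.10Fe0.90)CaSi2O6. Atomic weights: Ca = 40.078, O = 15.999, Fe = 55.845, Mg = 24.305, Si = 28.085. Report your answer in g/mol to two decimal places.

244.93 g/mol

The formula mass is the sum 0.10×24.305 + 0.90×55.845 + 1×40.078 + 2×28.085 + 6×15.999.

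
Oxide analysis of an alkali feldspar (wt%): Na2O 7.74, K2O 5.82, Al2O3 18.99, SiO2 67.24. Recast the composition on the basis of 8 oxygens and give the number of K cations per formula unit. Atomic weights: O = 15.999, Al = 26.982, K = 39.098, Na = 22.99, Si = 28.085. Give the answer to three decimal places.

Na2O (M=61.979): mol = 0.12488; Na = 0.24976, O = 0.12488.
K2O (M=94.195): mol = 0.06179; K = 0.12358, O = 0.06179.
Al2O3 (M=101.961): mol = 0.18625; Al = 0.37250, O = 0.55875.
SiO2 (M=60.083): mol = 1.11912; Si = 1.11912, O = 2.23824.
ΣO = 2.98366; factor = 8/ΣO = 2.68127.
K apfu = 0.12358 × 2.68127 = 0.331.

0.331 K apfu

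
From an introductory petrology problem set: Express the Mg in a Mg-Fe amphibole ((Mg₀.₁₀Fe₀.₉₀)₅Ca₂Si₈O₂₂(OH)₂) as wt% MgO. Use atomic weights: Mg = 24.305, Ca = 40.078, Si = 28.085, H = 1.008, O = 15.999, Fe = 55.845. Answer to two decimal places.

2.11 wt%

M((Mg₀.₁₀Fe₀.₉₀)₅Ca₂Si₈O₂₂(OH)₂) = 954.283 g/mol; M(MgO) = 40.304 g/mol.
Moles MgO per formula unit = 0.50 Mg ÷ 1 = 0.5000.
MgO fraction = (0.5000 × 40.304) / 954.283 = 20.152/954.283 = 0.0211.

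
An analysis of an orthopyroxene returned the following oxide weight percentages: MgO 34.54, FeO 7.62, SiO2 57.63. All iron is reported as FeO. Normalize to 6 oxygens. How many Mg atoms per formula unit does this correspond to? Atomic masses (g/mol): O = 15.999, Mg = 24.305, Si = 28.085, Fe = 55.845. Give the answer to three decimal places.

1.785 Mg apfu

MgO: 34.54/40.304 = 0.85699 mol → 0.85699 mol Mg, 0.85699 mol O.
FeO: 7.62/71.844 = 0.10606 mol → 0.10606 mol Fe, 0.10606 mol O.
SiO2: 57.63/60.083 = 0.95917 mol → 0.95917 mol Si, 1.91834 mol O.
Total oxygen = 2.88139 mol. Normalization factor = 6/2.88139 = 2.08233.
Mg per 6 O = 0.85699 × 2.08233 = 1.785.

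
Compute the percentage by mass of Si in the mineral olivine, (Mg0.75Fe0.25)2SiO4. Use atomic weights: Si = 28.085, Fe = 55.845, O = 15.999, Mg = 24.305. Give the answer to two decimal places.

17.95 mass %

M((Mg0.75Fe0.25)2SiO4) = 156.461 g/mol.
Si contributes 1 × 28.085 = 28.085 g per mole.
28.085/156.461 = 0.1795 → 17.95%.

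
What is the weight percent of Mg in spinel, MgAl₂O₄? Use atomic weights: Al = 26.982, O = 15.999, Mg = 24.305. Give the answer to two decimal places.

17.08 weight percent

M(MgAl₂O₄) = 142.265 g/mol.
Mg contributes 1 × 24.305 = 24.305 g per mole.
24.305/142.265 = 0.1708 → 17.08%.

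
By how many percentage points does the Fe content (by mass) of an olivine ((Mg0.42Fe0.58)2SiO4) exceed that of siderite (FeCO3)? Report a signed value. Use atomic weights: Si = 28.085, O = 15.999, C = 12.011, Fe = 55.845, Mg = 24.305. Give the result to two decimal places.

-11.66 percentage points

First mineral: 64.780 g Fe in 177.277 g formula = 36.54 wt% Fe.
Second mineral: 55.845 g Fe in 115.853 g formula = 48.20 wt% Fe.
36.54% − 48.20% gives a difference of -11.66 percentage points.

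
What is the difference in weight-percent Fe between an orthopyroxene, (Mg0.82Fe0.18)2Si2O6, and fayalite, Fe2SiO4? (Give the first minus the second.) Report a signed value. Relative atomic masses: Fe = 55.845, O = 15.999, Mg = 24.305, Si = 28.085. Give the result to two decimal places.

Fe in (Mg0.82Fe0.18)2Si2O6: molar mass 212.128 g/mol; 0.36×55.845 = 20.104 g → 9.48 wt%.
Fe in Fe2SiO4: molar mass 203.771 g/mol; 2×55.845 = 111.690 g → 54.81 wt%.
Difference = 9.48 − 54.81 = -45.33 percentage points.

-45.33 percentage points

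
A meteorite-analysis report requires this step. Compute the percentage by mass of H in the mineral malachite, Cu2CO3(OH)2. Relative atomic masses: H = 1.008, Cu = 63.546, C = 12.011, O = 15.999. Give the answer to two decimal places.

0.91 weight percent

Formula mass = 2*63.546 + 1*12.011 + 5*15.999 + 2*1.008 = 221.114 g/mol, of which 2.016 g is H.
So H makes up 2.016/221.114 = 0.0091 of the mass, i.e. 0.91%.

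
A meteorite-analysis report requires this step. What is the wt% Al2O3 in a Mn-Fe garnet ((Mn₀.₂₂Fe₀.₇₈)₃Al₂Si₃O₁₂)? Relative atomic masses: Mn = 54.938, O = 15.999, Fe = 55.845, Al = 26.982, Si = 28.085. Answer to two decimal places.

20.51 wt%

Molar mass of (Mn₀.₂₂Fe₀.₇₈)₃Al₂Si₃O₁₂ = 0.66×54.938 + 2.34×55.845 + 2×26.982 + 3×28.085 + 12×15.999 = 497.143 g/mol.
Each formula unit contains 2 Al, equivalent to 2/2 = 1.0000 mol Al2O3.
M(Al2O3) = 2×26.982 + 3×15.999 = 101.961 g/mol.
Mass of Al2O3 per formula unit = 1.0000 × 101.961 = 101.961 g.
Al2O3 wt% = 101.961 / 497.143 × 100 = 20.51%.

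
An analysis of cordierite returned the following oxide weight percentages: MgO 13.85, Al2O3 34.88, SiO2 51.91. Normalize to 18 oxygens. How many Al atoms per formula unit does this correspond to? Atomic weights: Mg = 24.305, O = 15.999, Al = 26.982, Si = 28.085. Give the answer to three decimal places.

MgO (M=40.304): mol = 0.34364; Mg = 0.34364, O = 0.34364.
Al2O3 (M=101.961): mol = 0.34209; Al = 0.68418, O = 1.02627.
SiO2 (M=60.083): mol = 0.86397; Si = 0.86397, O = 1.72794.
ΣO = 3.09785; factor = 18/ΣO = 5.81048.
Al apfu = 0.68418 × 5.81048 = 3.975.

3.975 Al apfu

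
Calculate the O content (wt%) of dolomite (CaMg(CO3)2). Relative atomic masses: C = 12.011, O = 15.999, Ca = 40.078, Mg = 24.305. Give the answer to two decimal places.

52.06 wt%

Formula mass = 1*40.078 + 1*24.305 + 2*12.011 + 6*15.999 = 184.399 g/mol, of which 95.994 g is O.
So O makes up 95.994/184.399 = 0.5206 of the mass, i.e. 52.06%.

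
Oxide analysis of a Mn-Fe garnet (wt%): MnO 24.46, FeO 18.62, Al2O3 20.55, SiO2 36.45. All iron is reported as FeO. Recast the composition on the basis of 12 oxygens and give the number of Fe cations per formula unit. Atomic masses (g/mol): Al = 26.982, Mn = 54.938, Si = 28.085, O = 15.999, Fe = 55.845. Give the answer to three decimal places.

MnO: 24.46/70.937 = 0.34481 mol → 0.34481 mol Mn, 0.34481 mol O.
FeO: 18.62/71.844 = 0.25917 mol → 0.25917 mol Fe, 0.25917 mol O.
Al2O3: 20.55/101.961 = 0.20155 mol → 0.40310 mol Al, 0.60465 mol O.
SiO2: 36.45/60.083 = 0.60666 mol → 0.60666 mol Si, 1.21332 mol O.
Total oxygen = 2.42195 mol. Normalization factor = 12/2.42195 = 4.95469.
Fe per 12 O = 0.25917 × 4.95469 = 1.284.

1.284 Fe apfu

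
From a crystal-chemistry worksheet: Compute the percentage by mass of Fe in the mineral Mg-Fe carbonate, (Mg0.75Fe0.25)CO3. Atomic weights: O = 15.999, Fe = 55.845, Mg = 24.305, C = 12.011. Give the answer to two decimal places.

Formula mass = 0.75*24.305 + 0.25*55.845 + 1*12.011 + 3*15.999 = 92.198 g/mol, of which 13.961 g is Fe.
So Fe makes up 13.961/92.198 = 0.1514 of the mass, i.e. 15.14%.

15.14 wt%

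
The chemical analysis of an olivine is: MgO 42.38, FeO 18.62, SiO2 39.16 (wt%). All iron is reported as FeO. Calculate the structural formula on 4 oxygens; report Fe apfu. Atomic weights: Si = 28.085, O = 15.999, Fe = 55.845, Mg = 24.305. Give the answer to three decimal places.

0.397 Fe apfu

42.38 wt% MgO ÷ 40.304 g/mol = 1.05151 mol, giving 1.05151 Mg and 1.05151 O.
18.62 wt% FeO ÷ 71.844 g/mol = 0.25917 mol, giving 0.25917 Fe and 0.25917 O.
39.16 wt% SiO2 ÷ 60.083 g/mol = 0.65177 mol, giving 0.65177 Si and 1.30354 O.
Oxygen sums to 2.61422; scaling by 4/2.61422 = 1.53009 puts the formula on 4 O.
Fe: 0.25917 × 1.53009 = 0.397 atoms per formula unit.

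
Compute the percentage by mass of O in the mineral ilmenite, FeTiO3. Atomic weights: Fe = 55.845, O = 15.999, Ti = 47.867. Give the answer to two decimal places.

Formula mass = 1·55.845 + 1·47.867 + 3·15.999 = 151.709 g/mol, of which 47.997 g is O.
So O makes up 47.997/151.709 = 0.3164 of the mass, i.e. 31.64%.

31.64 wt%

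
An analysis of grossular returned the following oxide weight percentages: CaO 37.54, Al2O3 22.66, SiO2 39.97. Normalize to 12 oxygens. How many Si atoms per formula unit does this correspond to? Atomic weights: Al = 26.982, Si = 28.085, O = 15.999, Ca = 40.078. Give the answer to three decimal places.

2.994 Si apfu

CaO: 37.54/56.077 = 0.66944 mol → 0.66944 mol Ca, 0.66944 mol O.
Al2O3: 22.66/101.961 = 0.22224 mol → 0.44448 mol Al, 0.66672 mol O.
SiO2: 39.97/60.083 = 0.66525 mol → 0.66525 mol Si, 1.33050 mol O.
Total oxygen = 2.66666 mol. Normalization factor = 12/2.66666 = 4.50001.
Si per 12 O = 0.66525 × 4.50001 = 2.994.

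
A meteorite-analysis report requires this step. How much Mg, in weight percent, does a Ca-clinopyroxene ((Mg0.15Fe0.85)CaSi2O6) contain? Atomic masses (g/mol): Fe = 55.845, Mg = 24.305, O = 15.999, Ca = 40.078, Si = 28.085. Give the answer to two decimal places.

M((Mg0.15Fe0.85)CaSi2O6) = 243.356 g/mol.
Mg contributes 0.15 × 24.305 = 3.646 g per mole.
3.646/243.356 = 0.0150 → 1.50%.

1.50 weight percent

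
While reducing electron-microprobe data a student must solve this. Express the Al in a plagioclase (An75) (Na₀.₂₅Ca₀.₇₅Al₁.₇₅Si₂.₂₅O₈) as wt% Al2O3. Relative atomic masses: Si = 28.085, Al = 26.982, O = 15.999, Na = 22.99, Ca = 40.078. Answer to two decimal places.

Molar mass of Na₀.₂₅Ca₀.₇₅Al₁.₇₅Si₂.₂₅O₈ = 0.25·22.99 + 0.75·40.078 + 1.75·26.982 + 2.25·28.085 + 8·15.999 = 274.208 g/mol.
Each formula unit contains 1.75 Al, equivalent to 1.75/2 = 0.8750 mol Al2O3.
M(Al2O3) = 2×26.982 + 3×15.999 = 101.961 g/mol.
Mass of Al2O3 per formula unit = 0.8750 × 101.961 = 89.216 g.
Al2O3 wt% = 89.216 / 274.208 × 100 = 32.54%.

32.54 wt%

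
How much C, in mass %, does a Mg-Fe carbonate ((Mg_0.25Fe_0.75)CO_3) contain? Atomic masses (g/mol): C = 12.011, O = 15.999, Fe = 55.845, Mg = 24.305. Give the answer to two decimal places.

Molar mass of (Mg_0.25Fe_0.75)CO_3: 0.25×24.305 + 0.75×55.845 + 1×12.011 + 3×15.999 = 107.968 g/mol.
Mass of C per formula unit: 1 × 12.011 = 12.011 g.
Weight fraction C = 12.011 / 107.968 = 0.1112.

11.12 mass %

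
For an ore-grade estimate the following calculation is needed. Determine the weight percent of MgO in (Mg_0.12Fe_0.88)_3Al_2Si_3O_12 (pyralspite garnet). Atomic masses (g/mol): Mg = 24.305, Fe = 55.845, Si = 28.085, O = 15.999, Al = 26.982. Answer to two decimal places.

Molar mass of (Mg_0.12Fe_0.88)_3Al_2Si_3O_12 = 0.36×24.305 + 2.64×55.845 + 2×26.982 + 3×28.085 + 12×15.999 = 486.388 g/mol.
Each formula unit contains 0.36 Mg, equivalent to 0.36/1 = 0.3600 mol MgO.
M(MgO) = 1×24.305 + 1×15.999 = 40.304 g/mol.
Mass of MgO per formula unit = 0.3600 × 40.304 = 14.509 g.
MgO wt% = 14.509 / 486.388 × 100 = 2.98%.

2.98 wt%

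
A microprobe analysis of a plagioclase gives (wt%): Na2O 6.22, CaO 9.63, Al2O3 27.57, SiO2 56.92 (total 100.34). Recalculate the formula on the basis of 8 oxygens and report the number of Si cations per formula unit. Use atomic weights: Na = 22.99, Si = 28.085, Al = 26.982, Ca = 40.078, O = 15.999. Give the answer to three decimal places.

6.22 wt% Na2O ÷ 61.979 g/mol = 0.10036 mol, giving 0.20072 Na and 0.10036 O.
9.63 wt% CaO ÷ 56.077 g/mol = 0.17173 mol, giving 0.17173 Ca and 0.17173 O.
27.57 wt% Al2O3 ÷ 101.961 g/mol = 0.27040 mol, giving 0.54080 Al and 0.81120 O.
56.92 wt% SiO2 ÷ 60.083 g/mol = 0.94736 mol, giving 0.94736 Si and 1.89472 O.
Oxygen sums to 2.97801; scaling by 8/2.97801 = 2.68636 puts the formula on 8 O.
Si: 0.94736 × 2.68636 = 2.545 atoms per formula unit.

2.545 Si apfu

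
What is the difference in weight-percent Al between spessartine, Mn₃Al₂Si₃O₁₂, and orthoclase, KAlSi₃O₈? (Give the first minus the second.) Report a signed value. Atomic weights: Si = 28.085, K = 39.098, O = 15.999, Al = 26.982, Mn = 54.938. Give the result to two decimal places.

Al in Mn₃Al₂Si₃O₁₂: molar mass 495.021 g/mol; 2×26.982 = 53.964 g → 10.90 wt%.
Al in KAlSi₃O₈: molar mass 278.327 g/mol; 1×26.982 = 26.982 g → 9.69 wt%.
Difference = 10.90 − 9.69 = 1.21 percentage points.

1.21 percentage points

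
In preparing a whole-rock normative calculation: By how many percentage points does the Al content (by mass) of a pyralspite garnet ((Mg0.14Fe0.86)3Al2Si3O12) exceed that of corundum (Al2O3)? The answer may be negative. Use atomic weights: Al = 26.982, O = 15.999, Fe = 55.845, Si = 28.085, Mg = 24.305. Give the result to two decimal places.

-41.79 percentage points

Al in (Mg0.14Fe0.86)3Al2Si3O12: molar mass 484.495 g/mol; 2×26.982 = 53.964 g → 11.14 wt%.
Al in Al2O3: molar mass 101.961 g/mol; 2×26.982 = 53.964 g → 52.93 wt%.
Difference = 11.14 − 52.93 = -41.79 percentage points.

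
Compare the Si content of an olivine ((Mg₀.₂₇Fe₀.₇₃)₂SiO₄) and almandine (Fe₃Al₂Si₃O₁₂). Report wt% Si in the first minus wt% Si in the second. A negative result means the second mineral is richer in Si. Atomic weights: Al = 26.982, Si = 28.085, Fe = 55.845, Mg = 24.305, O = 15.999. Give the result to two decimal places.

First mineral: 28.085 g Si in 186.739 g formula = 15.04 wt% Si.
Second mineral: 84.255 g Si in 497.742 g formula = 16.93 wt% Si.
15.04% − 16.93% gives a difference of -1.89 percentage points.

-1.89 percentage points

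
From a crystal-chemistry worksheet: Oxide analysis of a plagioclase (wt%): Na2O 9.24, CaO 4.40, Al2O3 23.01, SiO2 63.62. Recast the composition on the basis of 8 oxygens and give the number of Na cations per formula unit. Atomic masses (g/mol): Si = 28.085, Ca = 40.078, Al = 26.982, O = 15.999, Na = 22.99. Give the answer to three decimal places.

0.789 Na apfu

Na2O: 9.24/61.979 = 0.14908 mol → 0.29816 mol Na, 0.14908 mol O.
CaO: 4.40/56.077 = 0.07846 mol → 0.07846 mol Ca, 0.07846 mol O.
Al2O3: 23.01/101.961 = 0.22567 mol → 0.45134 mol Al, 0.67701 mol O.
SiO2: 63.62/60.083 = 1.05887 mol → 1.05887 mol Si, 2.11774 mol O.
Total oxygen = 3.02229 mol. Normalization factor = 8/3.02229 = 2.64700.
Na per 8 O = 0.29816 × 2.64700 = 0.789.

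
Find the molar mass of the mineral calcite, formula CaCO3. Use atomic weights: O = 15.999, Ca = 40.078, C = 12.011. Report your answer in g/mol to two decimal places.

Ca: 1 × 40.078 = 40.0780
C: 1 × 12.011 = 12.0110
O: 3 × 15.999 = 47.9970
Summing the contributions gives the formula mass.

100.09 g/mol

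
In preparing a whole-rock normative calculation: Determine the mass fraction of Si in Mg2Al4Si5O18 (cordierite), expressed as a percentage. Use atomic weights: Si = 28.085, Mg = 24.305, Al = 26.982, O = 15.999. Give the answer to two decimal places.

Formula mass = 2×24.305 + 4×26.982 + 5×28.085 + 18×15.999 = 584.945 g/mol, of which 140.425 g is Si.
So Si makes up 140.425/584.945 = 0.2401 of the mass, i.e. 24.01%.

24.01 wt%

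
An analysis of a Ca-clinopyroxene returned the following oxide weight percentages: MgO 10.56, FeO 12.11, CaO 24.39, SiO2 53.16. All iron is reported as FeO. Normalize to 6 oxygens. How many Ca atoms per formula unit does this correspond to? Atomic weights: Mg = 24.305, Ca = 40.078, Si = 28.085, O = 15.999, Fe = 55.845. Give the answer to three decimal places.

10.56 wt% MgO ÷ 40.304 g/mol = 0.26201 mol, giving 0.26201 Mg and 0.26201 O.
12.11 wt% FeO ÷ 71.844 g/mol = 0.16856 mol, giving 0.16856 Fe and 0.16856 O.
24.39 wt% CaO ÷ 56.077 g/mol = 0.43494 mol, giving 0.43494 Ca and 0.43494 O.
53.16 wt% SiO2 ÷ 60.083 g/mol = 0.88478 mol, giving 0.88478 Si and 1.76956 O.
Oxygen sums to 2.63507; scaling by 6/2.63507 = 2.27698 puts the formula on 6 O.
Ca: 0.43494 × 2.27698 = 0.990 atoms per formula unit.

0.990 Ca apfu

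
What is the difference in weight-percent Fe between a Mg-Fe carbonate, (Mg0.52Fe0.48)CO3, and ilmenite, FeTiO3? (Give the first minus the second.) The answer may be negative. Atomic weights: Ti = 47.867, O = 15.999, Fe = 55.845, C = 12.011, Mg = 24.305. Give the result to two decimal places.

M((Mg0.52Fe0.48)CO3) = 99.452 g/mol, so wt% Fe = 26.806/99.452 × 100 = 26.95%.
M(FeTiO3) = 151.709 g/mol, so wt% Fe = 55.845/151.709 × 100 = 36.81%.
26.95 − 36.81 = -9.86 pp.

-9.86 percentage points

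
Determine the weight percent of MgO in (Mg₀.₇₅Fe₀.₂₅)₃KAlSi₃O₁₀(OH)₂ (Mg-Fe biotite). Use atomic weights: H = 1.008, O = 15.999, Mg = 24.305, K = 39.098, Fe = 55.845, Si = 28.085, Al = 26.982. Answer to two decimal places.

20.57 wt%

Formula mass = 440.909 g/mol.
2.25 Mg → 2.2500 mol MgO per formula unit; M(MgO) = 40.304, so MgO mass = 90.684 g.
90.684/440.909 × 100 = 20.57 wt%.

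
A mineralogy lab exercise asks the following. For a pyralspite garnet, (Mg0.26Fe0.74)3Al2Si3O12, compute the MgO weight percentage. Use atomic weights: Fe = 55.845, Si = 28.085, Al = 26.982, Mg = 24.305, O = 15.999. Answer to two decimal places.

6.64 wt%

Molar mass of (Mg0.26Fe0.74)3Al2Si3O12 = 0.78×24.305 + 2.22×55.845 + 2×26.982 + 3×28.085 + 12×15.999 = 473.141 g/mol.
Each formula unit contains 0.78 Mg, equivalent to 0.78/1 = 0.7800 mol MgO.
M(MgO) = 1×24.305 + 1×15.999 = 40.304 g/mol.
Mass of MgO per formula unit = 0.7800 × 40.304 = 31.437 g.
MgO wt% = 31.437 / 473.141 × 100 = 6.64%.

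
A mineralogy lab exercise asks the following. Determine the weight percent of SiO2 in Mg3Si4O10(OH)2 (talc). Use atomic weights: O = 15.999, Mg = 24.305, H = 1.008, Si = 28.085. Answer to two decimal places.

63.37 wt%

Formula mass = 379.259 g/mol.
4 Si → 4.0000 mol SiO2 per formula unit; M(SiO2) = 60.083, so SiO2 mass = 240.332 g.
240.332/379.259 × 100 = 63.37 wt%.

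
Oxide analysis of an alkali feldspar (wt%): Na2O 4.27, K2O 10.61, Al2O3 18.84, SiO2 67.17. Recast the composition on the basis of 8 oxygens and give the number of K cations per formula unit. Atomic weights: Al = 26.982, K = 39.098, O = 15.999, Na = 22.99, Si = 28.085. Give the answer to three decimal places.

0.606 K apfu

Na2O: 4.27/61.979 = 0.06889 mol → 0.13778 mol Na, 0.06889 mol O.
K2O: 10.61/94.195 = 0.11264 mol → 0.22528 mol K, 0.11264 mol O.
Al2O3: 18.84/101.961 = 0.18478 mol → 0.36956 mol Al, 0.55434 mol O.
SiO2: 67.17/60.083 = 1.11795 mol → 1.11795 mol Si, 2.23590 mol O.
Total oxygen = 2.97177 mol. Normalization factor = 8/2.97177 = 2.69200.
K per 8 O = 0.22528 × 2.69200 = 0.606.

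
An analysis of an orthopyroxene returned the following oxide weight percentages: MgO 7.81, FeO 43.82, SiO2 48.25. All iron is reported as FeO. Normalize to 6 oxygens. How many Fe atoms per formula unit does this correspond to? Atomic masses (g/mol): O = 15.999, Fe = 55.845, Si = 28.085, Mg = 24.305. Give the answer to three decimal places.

7.81 wt% MgO ÷ 40.304 g/mol = 0.19378 mol, giving 0.19378 Mg and 0.19378 O.
43.82 wt% FeO ÷ 71.844 g/mol = 0.60993 mol, giving 0.60993 Fe and 0.60993 O.
48.25 wt% SiO2 ÷ 60.083 g/mol = 0.80306 mol, giving 0.80306 Si and 1.60612 O.
Oxygen sums to 2.40983; scaling by 6/2.40983 = 2.48980 puts the formula on 6 O.
Fe: 0.60993 × 2.48980 = 1.519 atoms per formula unit.

1.519 Fe apfu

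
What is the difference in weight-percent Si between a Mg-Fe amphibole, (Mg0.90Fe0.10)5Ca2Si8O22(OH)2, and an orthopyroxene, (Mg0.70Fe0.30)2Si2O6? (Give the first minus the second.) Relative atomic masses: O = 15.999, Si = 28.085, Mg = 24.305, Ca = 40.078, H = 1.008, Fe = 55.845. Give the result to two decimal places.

1.56 percentage points

Si in (Mg0.90Fe0.10)5Ca2Si8O22(OH)2: molar mass 828.123 g/mol; 8×28.085 = 224.680 g → 27.13 wt%.
Si in (Mg0.70Fe0.30)2Si2O6: molar mass 219.698 g/mol; 2×28.085 = 56.170 g → 25.57 wt%.
Difference = 27.13 − 25.57 = 1.56 percentage points.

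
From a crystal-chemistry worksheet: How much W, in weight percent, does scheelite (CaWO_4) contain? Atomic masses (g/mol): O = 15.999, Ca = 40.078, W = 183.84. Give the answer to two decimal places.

63.85 weight percent

Molar mass of CaWO_4: 1*40.078 + 1*183.84 + 4*15.999 = 287.914 g/mol.
Mass of W per formula unit: 1 × 183.84 = 183.840 g.
Weight fraction W = 183.840 / 287.914 = 0.6385.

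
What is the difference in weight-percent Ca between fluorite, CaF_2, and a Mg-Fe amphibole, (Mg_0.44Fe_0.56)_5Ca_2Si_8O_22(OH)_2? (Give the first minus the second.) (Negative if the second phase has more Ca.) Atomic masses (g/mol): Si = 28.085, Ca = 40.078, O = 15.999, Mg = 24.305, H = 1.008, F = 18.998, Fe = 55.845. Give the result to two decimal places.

42.43 percentage points

Ca in CaF_2: molar mass 78.074 g/mol; 1×40.078 = 40.078 g → 51.33 wt%.
Ca in (Mg_0.44Fe_0.56)_5Ca_2Si_8O_22(OH)_2: molar mass 900.665 g/mol; 2×40.078 = 80.156 g → 8.90 wt%.
Difference = 51.33 − 8.90 = 42.43 percentage points.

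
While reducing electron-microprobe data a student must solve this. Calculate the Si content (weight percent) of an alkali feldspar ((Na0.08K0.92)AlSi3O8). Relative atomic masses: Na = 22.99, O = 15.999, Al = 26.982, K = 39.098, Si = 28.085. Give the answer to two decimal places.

30.41 weight percent

Formula mass = 0.08×22.99 + 0.92×39.098 + 1×26.982 + 3×28.085 + 8×15.999 = 277.038 g/mol, of which 84.255 g is Si.
So Si makes up 84.255/277.038 = 0.3041 of the mass, i.e. 30.41%.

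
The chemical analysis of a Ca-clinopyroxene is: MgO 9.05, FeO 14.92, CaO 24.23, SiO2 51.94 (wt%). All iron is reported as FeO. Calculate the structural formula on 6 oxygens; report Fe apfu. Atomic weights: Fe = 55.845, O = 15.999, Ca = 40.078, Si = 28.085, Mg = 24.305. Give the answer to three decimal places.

0.480 Fe apfu

9.05 wt% MgO ÷ 40.304 g/mol = 0.22454 mol, giving 0.22454 Mg and 0.22454 O.
14.92 wt% FeO ÷ 71.844 g/mol = 0.20767 mol, giving 0.20767 Fe and 0.20767 O.
24.23 wt% CaO ÷ 56.077 g/mol = 0.43208 mol, giving 0.43208 Ca and 0.43208 O.
51.94 wt% SiO2 ÷ 60.083 g/mol = 0.86447 mol, giving 0.86447 Si and 1.72894 O.
Oxygen sums to 2.59323; scaling by 6/2.59323 = 2.31372 puts the formula on 6 O.
Fe: 0.20767 × 2.31372 = 0.480 atoms per formula unit.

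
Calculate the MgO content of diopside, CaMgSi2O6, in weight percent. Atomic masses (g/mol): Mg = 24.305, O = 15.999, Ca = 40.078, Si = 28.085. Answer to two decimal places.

18.61 wt%

Molar mass of CaMgSi2O6 = 1×40.078 + 1×24.305 + 2×28.085 + 6×15.999 = 216.547 g/mol.
Each formula unit contains 1 Mg, equivalent to 1/1 = 1.0000 mol MgO.
M(MgO) = 1×24.305 + 1×15.999 = 40.304 g/mol.
Mass of MgO per formula unit = 1.0000 × 40.304 = 40.304 g.
MgO wt% = 40.304 / 216.547 × 100 = 18.61%.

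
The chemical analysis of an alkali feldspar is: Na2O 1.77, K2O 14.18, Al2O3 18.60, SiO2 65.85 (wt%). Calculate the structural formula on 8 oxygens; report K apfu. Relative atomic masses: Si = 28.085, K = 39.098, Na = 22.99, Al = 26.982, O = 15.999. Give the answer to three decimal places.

0.825 K apfu

Na2O (M=61.979): mol = 0.02856; Na = 0.05712, O = 0.02856.
K2O (M=94.195): mol = 0.15054; K = 0.30108, O = 0.15054.
Al2O3 (M=101.961): mol = 0.18242; Al = 0.36484, O = 0.54726.
SiO2 (M=60.083): mol = 1.09598; Si = 1.09598, O = 2.19196.
ΣO = 2.91832; factor = 8/ΣO = 2.74130.
K apfu = 0.30108 × 2.74130 = 0.825.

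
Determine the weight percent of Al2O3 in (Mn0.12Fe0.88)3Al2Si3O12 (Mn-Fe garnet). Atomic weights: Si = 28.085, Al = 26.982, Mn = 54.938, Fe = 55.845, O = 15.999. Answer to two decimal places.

20.50 wt%

M((Mn0.12Fe0.88)3Al2Si3O12) = 497.415 g/mol; M(Al2O3) = 101.961 g/mol.
Moles Al2O3 per formula unit = 2 Al ÷ 2 = 1.0000.
Al2O3 fraction = (1.0000 × 101.961) / 497.415 = 101.961/497.415 = 0.2050.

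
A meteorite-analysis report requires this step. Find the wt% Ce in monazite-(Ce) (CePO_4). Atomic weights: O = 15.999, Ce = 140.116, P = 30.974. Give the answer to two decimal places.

59.60 weight percent

M(CePO_4) = 235.086 g/mol.
Ce contributes 1 × 140.116 = 140.116 g per mole.
140.116/235.086 = 0.5960 → 59.60%.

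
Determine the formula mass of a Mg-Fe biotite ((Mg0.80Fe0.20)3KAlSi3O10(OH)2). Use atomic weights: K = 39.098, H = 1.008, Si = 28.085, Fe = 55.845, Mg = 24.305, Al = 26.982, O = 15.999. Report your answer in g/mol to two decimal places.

436.18 g/mol

Mg: 2.40 × 24.305 = 58.3320
Fe: 0.60 × 55.845 = 33.5070
K: 1 × 39.098 = 39.0980
Al: 1 × 26.982 = 26.9820
Si: 3 × 28.085 = 84.2550
O: 12 × 15.999 = 191.9880
H: 2 × 1.008 = 2.0160
Summing the contributions gives the formula mass.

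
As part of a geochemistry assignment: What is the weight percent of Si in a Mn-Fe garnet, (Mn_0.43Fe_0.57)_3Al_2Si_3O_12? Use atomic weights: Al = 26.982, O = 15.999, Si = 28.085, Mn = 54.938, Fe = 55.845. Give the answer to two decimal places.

Molar mass of (Mn_0.43Fe_0.57)_3Al_2Si_3O_12: 1.29×54.938 + 1.71×55.845 + 2×26.982 + 3×28.085 + 12×15.999 = 496.572 g/mol.
Mass of Si per formula unit: 3 × 28.085 = 84.255 g.
Weight fraction Si = 84.255 / 496.572 = 0.1697.

16.97 wt%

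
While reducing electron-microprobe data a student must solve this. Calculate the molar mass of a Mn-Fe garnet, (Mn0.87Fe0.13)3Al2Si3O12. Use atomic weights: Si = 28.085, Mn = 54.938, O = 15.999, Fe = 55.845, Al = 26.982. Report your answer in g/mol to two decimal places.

M = 2.61(54.938) + 0.39(55.845) + 2(26.982) + 3(28.085) + 12(15.999)

495.37 g/mol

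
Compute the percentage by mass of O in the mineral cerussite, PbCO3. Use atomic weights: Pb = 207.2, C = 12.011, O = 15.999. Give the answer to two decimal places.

Molar mass of PbCO3: 1*207.2 + 1*12.011 + 3*15.999 = 267.208 g/mol.
Mass of O per formula unit: 3 × 15.999 = 47.997 g.
Weight fraction O = 47.997 / 267.208 = 0.1796.

17.96 weight percent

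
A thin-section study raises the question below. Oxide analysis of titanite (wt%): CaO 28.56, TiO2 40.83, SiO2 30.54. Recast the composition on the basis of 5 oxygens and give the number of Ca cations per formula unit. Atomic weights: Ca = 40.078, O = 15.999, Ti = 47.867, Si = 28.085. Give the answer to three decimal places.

0.999 Ca apfu

CaO: 28.56/56.077 = 0.50930 mol → 0.50930 mol Ca, 0.50930 mol O.
TiO2: 40.83/79.865 = 0.51124 mol → 0.51124 mol Ti, 1.02248 mol O.
SiO2: 30.54/60.083 = 0.50830 mol → 0.50830 mol Si, 1.01660 mol O.
Total oxygen = 2.54838 mol. Normalization factor = 5/2.54838 = 1.96203.
Ca per 5 O = 0.50930 × 1.96203 = 0.999.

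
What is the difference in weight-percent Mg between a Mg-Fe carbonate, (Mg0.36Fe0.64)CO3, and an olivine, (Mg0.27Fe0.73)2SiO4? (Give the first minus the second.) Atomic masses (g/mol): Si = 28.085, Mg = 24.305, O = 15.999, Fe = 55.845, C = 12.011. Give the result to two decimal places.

M((Mg0.36Fe0.64)CO3) = 104.499 g/mol, so wt% Mg = 8.750/104.499 × 100 = 8.37%.
M((Mg0.27Fe0.73)2SiO4) = 186.739 g/mol, so wt% Mg = 13.125/186.739 × 100 = 7.03%.
8.37 − 7.03 = 1.34 pp.

1.34 percentage points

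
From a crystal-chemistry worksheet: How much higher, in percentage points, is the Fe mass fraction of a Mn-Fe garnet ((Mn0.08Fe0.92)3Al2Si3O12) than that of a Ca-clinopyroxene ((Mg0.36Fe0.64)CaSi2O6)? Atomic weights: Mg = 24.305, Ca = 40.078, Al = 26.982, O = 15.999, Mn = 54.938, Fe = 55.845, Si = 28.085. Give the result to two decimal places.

Fe in (Mn0.08Fe0.92)3Al2Si3O12: molar mass 497.524 g/mol; 2.76×55.845 = 154.132 g → 30.98 wt%.
Fe in (Mg0.36Fe0.64)CaSi2O6: molar mass 236.733 g/mol; 0.64×55.845 = 35.741 g → 15.10 wt%.
Difference = 30.98 − 15.10 = 15.88 percentage points.

15.88 percentage points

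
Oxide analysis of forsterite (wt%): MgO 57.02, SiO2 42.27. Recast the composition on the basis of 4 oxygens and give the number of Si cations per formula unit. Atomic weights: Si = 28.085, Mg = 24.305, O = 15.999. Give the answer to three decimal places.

0.997 Si apfu

MgO: 57.02/40.304 = 1.41475 mol → 1.41475 mol Mg, 1.41475 mol O.
SiO2: 42.27/60.083 = 0.70353 mol → 0.70353 mol Si, 1.40706 mol O.
Total oxygen = 2.82181 mol. Normalization factor = 4/2.82181 = 1.41753.
Si per 4 O = 0.70353 × 1.41753 = 0.997.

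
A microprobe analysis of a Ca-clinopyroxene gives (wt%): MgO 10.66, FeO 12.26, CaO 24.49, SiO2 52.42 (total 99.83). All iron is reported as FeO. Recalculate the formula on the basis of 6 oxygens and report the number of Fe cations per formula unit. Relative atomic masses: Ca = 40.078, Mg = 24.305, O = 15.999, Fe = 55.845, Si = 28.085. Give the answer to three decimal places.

MgO: 10.66/40.304 = 0.26449 mol → 0.26449 mol Mg, 0.26449 mol O.
FeO: 12.26/71.844 = 0.17065 mol → 0.17065 mol Fe, 0.17065 mol O.
CaO: 24.49/56.077 = 0.43672 mol → 0.43672 mol Ca, 0.43672 mol O.
SiO2: 52.42/60.083 = 0.87246 mol → 0.87246 mol Si, 1.74492 mol O.
Total oxygen = 2.61678 mol. Normalization factor = 6/2.61678 = 2.29289.
Fe per 6 O = 0.17065 × 2.29289 = 0.391.

0.391 Fe apfu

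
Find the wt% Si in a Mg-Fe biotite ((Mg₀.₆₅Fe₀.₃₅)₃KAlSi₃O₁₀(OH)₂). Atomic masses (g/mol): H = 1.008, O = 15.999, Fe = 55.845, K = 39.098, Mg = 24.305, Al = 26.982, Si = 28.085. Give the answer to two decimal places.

M((Mg₀.₆₅Fe₀.₃₅)₃KAlSi₃O₁₀(OH)₂) = 450.371 g/mol.
Si contributes 3 × 28.085 = 84.255 g per mole.
84.255/450.371 = 0.1871 → 18.71%.

18.71 weight percent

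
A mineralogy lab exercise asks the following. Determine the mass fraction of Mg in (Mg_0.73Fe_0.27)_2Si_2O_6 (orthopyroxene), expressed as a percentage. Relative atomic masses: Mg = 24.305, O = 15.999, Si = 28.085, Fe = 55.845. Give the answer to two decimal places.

16.29 mass %

M((Mg_0.73Fe_0.27)_2Si_2O_6) = 217.806 g/mol.
Mg contributes 1.46 × 24.305 = 35.485 g per mole.
35.485/217.806 = 0.1629 → 16.29%.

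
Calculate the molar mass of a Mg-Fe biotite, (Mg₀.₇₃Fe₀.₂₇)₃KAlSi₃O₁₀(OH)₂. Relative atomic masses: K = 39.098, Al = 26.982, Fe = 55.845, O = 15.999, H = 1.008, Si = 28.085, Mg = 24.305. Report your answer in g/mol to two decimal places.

442.80 g/mol

M = 2.19*24.305 + 0.81*55.845 + 1*39.098 + 1*26.982 + 3*28.085 + 12*15.999 + 2*1.008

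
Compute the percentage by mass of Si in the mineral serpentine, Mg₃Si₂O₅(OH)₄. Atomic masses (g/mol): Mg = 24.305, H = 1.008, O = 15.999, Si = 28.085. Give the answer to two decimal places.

Formula mass = 3×24.305 + 2×28.085 + 9×15.999 + 4×1.008 = 277.108 g/mol, of which 56.170 g is Si.
So Si makes up 56.170/277.108 = 0.2027 of the mass, i.e. 20.27%.

20.27 wt%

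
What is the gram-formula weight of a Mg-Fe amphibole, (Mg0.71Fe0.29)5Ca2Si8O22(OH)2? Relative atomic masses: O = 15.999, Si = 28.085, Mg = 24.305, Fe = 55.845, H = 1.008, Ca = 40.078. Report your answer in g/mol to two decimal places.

858.09 g/mol

M = 3.55×24.305 + 1.45×55.845 + 2×40.078 + 8×28.085 + 24×15.999 + 2×1.008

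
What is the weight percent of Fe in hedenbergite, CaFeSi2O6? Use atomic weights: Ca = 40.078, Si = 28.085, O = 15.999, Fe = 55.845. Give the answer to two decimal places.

22.51 wt%

Formula mass = 1×40.078 + 1×55.845 + 2×28.085 + 6×15.999 = 248.087 g/mol, of which 55.845 g is Fe.
So Fe makes up 55.845/248.087 = 0.2251 of the mass, i.e. 22.51%.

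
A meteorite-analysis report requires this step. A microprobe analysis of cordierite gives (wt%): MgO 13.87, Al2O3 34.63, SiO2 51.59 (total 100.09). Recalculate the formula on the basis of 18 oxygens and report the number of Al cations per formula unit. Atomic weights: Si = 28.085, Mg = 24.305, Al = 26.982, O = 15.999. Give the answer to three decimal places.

3.969 Al apfu

13.87 wt% MgO ÷ 40.304 g/mol = 0.34413 mol, giving 0.34413 Mg and 0.34413 O.
34.63 wt% Al2O3 ÷ 101.961 g/mol = 0.33964 mol, giving 0.67928 Al and 1.01892 O.
51.59 wt% SiO2 ÷ 60.083 g/mol = 0.85865 mol, giving 0.85865 Si and 1.71730 O.
Oxygen sums to 3.08035; scaling by 18/3.08035 = 5.84349 puts the formula on 18 O.
Al: 0.67928 × 5.84349 = 3.969 atoms per formula unit.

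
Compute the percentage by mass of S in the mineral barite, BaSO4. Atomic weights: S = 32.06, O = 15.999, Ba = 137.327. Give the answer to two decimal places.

Molar mass of BaSO4: 1×137.327 + 1×32.06 + 4×15.999 = 233.383 g/mol.
Mass of S per formula unit: 1 × 32.06 = 32.060 g.
Weight fraction S = 32.060 / 233.383 = 0.1374.

13.74 weight percent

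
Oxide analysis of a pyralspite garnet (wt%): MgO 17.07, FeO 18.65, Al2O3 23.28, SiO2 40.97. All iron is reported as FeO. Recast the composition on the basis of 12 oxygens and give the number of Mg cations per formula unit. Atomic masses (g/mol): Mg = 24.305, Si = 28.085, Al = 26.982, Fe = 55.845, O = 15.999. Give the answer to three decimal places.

1.860 Mg apfu

17.07 wt% MgO ÷ 40.304 g/mol = 0.42353 mol, giving 0.42353 Mg and 0.42353 O.
18.65 wt% FeO ÷ 71.844 g/mol = 0.25959 mol, giving 0.25959 Fe and 0.25959 O.
23.28 wt% Al2O3 ÷ 101.961 g/mol = 0.22832 mol, giving 0.45664 Al and 0.68496 O.
40.97 wt% SiO2 ÷ 60.083 g/mol = 0.68189 mol, giving 0.68189 Si and 1.36378 O.
Oxygen sums to 2.73186; scaling by 12/2.73186 = 4.39261 puts the formula on 12 O.
Mg: 0.42353 × 4.39261 = 1.860 atoms per formula unit.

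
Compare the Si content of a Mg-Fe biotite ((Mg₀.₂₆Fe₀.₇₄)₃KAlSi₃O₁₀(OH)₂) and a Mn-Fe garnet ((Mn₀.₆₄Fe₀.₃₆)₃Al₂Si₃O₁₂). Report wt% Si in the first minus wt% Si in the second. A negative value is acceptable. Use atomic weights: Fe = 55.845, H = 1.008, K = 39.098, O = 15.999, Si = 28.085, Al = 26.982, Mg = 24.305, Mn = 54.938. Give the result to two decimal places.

M((Mg₀.₂₆Fe₀.₇₄)₃KAlSi₃O₁₀(OH)₂) = 487.273 g/mol, so wt% Si = 84.255/487.273 × 100 = 17.29%.
M((Mn₀.₆₄Fe₀.₃₆)₃Al₂Si₃O₁₂) = 496.001 g/mol, so wt% Si = 84.255/496.001 × 100 = 16.99%.
17.29 − 16.99 = 0.30 pp.

0.30 percentage points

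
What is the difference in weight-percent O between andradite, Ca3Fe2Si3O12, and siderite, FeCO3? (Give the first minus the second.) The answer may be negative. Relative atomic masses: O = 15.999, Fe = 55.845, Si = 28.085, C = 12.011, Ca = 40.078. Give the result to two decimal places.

First mineral: 191.988 g O in 508.167 g formula = 37.78 wt% O.
Second mineral: 47.997 g O in 115.853 g formula = 41.43 wt% O.
37.78% − 41.43% gives a difference of -3.65 percentage points.

-3.65 percentage points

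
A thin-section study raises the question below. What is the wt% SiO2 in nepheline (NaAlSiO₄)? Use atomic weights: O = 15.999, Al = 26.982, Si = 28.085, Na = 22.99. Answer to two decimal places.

M(NaAlSiO₄) = 142.053 g/mol; M(SiO2) = 60.083 g/mol.
Moles SiO2 per formula unit = 1 Si ÷ 1 = 1.0000.
SiO2 fraction = (1.0000 × 60.083) / 142.053 = 60.083/142.053 = 0.4230.

42.30 wt%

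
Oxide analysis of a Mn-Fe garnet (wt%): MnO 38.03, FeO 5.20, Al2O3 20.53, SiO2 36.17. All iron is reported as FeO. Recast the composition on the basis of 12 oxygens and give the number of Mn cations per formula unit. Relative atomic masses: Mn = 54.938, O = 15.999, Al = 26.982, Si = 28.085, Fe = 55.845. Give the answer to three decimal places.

2.662 Mn apfu

MnO: 38.03/70.937 = 0.53611 mol → 0.53611 mol Mn, 0.53611 mol O.
FeO: 5.20/71.844 = 0.07238 mol → 0.07238 mol Fe, 0.07238 mol O.
Al2O3: 20.53/101.961 = 0.20135 mol → 0.40270 mol Al, 0.60405 mol O.
SiO2: 36.17/60.083 = 0.60200 mol → 0.60200 mol Si, 1.20400 mol O.
Total oxygen = 2.41654 mol. Normalization factor = 12/2.41654 = 4.96578.
Mn per 12 O = 0.53611 × 4.96578 = 2.662.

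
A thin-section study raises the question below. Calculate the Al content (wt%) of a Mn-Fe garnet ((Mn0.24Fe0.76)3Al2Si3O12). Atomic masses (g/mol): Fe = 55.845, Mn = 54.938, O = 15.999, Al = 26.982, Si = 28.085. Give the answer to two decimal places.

M((Mn0.24Fe0.76)3Al2Si3O12) = 497.089 g/mol.
Al contributes 2 × 26.982 = 53.964 g per mole.
53.964/497.089 = 0.1086 → 10.86%.

10.86 wt%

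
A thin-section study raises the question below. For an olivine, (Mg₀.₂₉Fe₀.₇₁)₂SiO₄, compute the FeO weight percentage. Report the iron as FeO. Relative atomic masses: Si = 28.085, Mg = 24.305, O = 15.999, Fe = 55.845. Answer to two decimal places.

M((Mg₀.₂₉Fe₀.₇₁)₂SiO₄) = 185.478 g/mol; M(FeO) = 71.844 g/mol.
Moles FeO per formula unit = 1.42 Fe ÷ 1 = 1.4200.
FeO fraction = (1.4200 × 71.844) / 185.478 = 102.018/185.478 = 0.5500.

55.00 wt%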